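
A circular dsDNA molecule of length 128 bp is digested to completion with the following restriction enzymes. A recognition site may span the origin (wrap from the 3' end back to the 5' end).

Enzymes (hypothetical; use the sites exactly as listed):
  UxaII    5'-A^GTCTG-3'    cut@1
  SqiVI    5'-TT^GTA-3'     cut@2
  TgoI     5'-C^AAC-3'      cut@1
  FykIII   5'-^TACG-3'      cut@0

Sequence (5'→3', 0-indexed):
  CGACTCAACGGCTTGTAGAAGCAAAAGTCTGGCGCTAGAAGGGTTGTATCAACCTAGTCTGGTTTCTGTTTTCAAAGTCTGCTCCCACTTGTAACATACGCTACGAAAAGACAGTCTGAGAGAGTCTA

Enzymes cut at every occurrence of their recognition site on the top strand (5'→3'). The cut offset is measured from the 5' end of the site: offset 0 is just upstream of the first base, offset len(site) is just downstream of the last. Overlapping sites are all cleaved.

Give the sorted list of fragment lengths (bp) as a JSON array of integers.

[5,5,6,6,8,8,12,12,13,14,19,20]

Scan for sites:
  UxaII AGTCTG/1: at [25, 55, 75, 112] ⇒ [26, 56, 76, 113]
  SqiVI TTGTA/2: at [12, 43, 88] ⇒ [14, 45, 90]
  TgoI CAAC/1: at [5, 49] ⇒ [6, 50]
  FykIII TACG/0: at [96, 101, 126] ⇒ [96, 101, 126]

Pooled cuts: [6, 14, 26, 45, 50, 56, 76, 90, 96, 101, 113, 126]

Fragments:
  6→14: 8 bp
  14→26: 12 bp
  26→45: 19 bp
  45→50: 5 bp
  50→56: 6 bp
  56→76: 20 bp
  76→90: 14 bp
  90→96: 6 bp
  96→101: 5 bp
  101→113: 12 bp
  113→126: 13 bp
  126→6 (wrap): 128-126+6 = 8 bp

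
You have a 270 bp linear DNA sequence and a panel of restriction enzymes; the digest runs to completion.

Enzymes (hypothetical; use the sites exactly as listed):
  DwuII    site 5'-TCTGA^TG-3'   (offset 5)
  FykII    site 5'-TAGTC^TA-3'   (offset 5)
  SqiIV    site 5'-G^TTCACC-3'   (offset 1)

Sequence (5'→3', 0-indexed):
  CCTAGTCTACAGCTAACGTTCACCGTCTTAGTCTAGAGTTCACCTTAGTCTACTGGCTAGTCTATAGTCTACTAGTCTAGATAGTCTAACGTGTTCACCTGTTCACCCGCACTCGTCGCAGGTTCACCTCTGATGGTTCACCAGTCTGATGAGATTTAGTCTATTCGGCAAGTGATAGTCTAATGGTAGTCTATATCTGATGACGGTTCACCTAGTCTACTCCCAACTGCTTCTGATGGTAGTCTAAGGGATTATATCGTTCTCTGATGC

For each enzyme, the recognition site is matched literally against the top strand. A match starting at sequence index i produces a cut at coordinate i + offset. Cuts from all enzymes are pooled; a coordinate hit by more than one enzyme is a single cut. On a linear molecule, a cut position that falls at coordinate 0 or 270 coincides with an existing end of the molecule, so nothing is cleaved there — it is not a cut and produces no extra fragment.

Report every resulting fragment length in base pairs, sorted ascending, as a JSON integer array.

[3,3,5,6,7,7,7,8,8,8,9,9,11,11,11,11,12,12,12,13,15,19,19,21,23]

Per-enzyme occurrences:
  DwuII (TCTGATG, off=5): starts [128, 144, 195, 231, 262] → cuts [133, 149, 200, 236, 267]
  FykII (TAGTCTA, off=5): starts [2, 28, 45, 57, 64, 72, 81, 156, 175, 186, 212, 239] → cuts [7, 33, 50, 62, 69, 77, 86, 161, 180, 191, 217, 244]
  SqiIV (GTTCACC, off=1): starts [17, 37, 92, 100, 121, 135, 205] → cuts [18, 38, 93, 101, 122, 136, 206]

Pooled cuts: [7, 18, 33, 38, 50, 62, 69, 77, 86, 93, 101, 122, 133, 136, 149, 161, 180, 191, 200, 206, 217, 236, 244, 267]

Fragments:
  [0,7): 7 bp
  [7,18): 11 bp
  [18,33): 15 bp
  [33,38): 5 bp
  [38,50): 12 bp
  [50,62): 12 bp
  [62,69): 7 bp
  [69,77): 8 bp
  [77,86): 9 bp
  [86,93): 7 bp
  [93,101): 8 bp
  [101,122): 21 bp
  [122,133): 11 bp
  [133,136): 3 bp
  [136,149): 13 bp
  [149,161): 12 bp
  [161,180): 19 bp
  [180,191): 11 bp
  [191,200): 9 bp
  [200,206): 6 bp
  [206,217): 11 bp
  [217,236): 19 bp
  [236,244): 8 bp
  [244,267): 23 bp
  [267,270): 3 bp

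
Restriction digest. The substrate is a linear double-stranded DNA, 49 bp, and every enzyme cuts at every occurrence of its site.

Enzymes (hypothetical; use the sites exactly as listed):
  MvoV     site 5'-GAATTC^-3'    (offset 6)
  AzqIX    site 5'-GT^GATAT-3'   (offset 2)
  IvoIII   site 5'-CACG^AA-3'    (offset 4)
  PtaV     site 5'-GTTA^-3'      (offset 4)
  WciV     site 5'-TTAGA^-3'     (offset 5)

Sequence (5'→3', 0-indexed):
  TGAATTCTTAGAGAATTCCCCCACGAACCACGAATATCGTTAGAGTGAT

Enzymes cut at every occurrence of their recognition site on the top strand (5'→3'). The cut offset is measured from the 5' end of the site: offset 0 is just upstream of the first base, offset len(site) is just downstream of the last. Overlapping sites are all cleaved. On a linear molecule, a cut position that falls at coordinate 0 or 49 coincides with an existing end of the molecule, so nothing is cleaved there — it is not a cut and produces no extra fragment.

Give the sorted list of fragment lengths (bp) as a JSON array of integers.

Site scan:
  MvoV (GAATTC, off=6): starts [1, 12] → cuts [7, 18]
  AzqIX (GTGATAT, off=2): no sites
  IvoIII (CACGAA, off=4): starts [21, 28] → cuts [25, 32]
  PtaV (GTTA, off=4): starts [38] → cuts [42]
  WciV (TTAGA, off=5): starts [7, 39] → cuts [12, 44]

All cut coordinates (distinct, sorted): [7, 12, 18, 25, 32, 42, 44]

Fragment lengths:
  [0,7): 7 bp
  [7,12): 5 bp
  [12,18): 6 bp
  [18,25): 7 bp
  [25,32): 7 bp
  [32,42): 10 bp
  [42,44): 2 bp
  [44,49): 5 bp

[2,5,5,6,7,7,7,10]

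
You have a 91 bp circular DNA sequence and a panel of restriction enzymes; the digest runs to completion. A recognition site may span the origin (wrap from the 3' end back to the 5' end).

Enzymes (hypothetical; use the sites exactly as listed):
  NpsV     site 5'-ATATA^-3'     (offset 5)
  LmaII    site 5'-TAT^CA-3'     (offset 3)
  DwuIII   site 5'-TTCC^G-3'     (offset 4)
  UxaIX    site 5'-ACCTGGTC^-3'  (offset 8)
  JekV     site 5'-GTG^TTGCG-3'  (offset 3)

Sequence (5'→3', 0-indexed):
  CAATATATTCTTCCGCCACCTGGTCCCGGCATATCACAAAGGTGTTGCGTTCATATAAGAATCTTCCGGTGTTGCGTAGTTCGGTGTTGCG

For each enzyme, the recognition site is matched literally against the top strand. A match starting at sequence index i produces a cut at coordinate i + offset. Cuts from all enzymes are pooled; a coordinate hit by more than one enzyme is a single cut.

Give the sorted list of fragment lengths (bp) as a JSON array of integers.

[4,7,9,10,10,11,12,13,15]

Per-enzyme occurrences:
  NpsV (ATATA, off=5): starts [2, 52] → cuts [7, 57]
  LmaII (TATCA, off=3): starts [31] → cuts [34]
  DwuIII (TTCCG, off=4): starts [10, 63] → cuts [14, 67]
  UxaIX (ACCTGGTC, off=8): starts [17] → cuts [25]
  JekV (GTGTTGCG, off=3): starts [41, 68, 83] → cuts [44, 71, 86]

Pooled cuts: [7, 14, 25, 34, 44, 57, 67, 71, 86]

Fragments:
  7→14: 7 bp
  14→25: 11 bp
  25→34: 9 bp
  34→44: 10 bp
  44→57: 13 bp
  57→67: 10 bp
  67→71: 4 bp
  71→86: 15 bp
  86→7 (wrap): 91-86+7 = 12 bp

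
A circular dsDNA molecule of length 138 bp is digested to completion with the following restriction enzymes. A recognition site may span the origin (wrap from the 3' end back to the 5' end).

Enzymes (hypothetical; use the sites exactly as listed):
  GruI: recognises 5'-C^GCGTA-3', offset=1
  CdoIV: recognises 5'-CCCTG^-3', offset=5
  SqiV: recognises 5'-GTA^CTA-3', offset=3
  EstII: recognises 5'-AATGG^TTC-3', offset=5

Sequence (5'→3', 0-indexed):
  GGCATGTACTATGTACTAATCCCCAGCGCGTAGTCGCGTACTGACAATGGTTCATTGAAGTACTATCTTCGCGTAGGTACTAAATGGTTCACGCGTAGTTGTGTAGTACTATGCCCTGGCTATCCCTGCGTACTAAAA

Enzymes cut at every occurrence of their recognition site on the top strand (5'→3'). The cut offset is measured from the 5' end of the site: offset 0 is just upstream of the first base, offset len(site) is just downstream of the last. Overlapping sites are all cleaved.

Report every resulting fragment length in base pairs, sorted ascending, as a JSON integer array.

[4,5,7,8,8,8,9,10,10,12,12,14,15,16]

Site scan:
  GruI (CGCGTA, off=1): starts [26, 34, 69, 91] → cuts [27, 35, 70, 92]
  CdoIV (CCCTG, off=5): starts [113, 123] → cuts [118, 128]
  SqiV (GTACTA, off=3): starts [5, 12, 59, 76, 105, 129] → cuts [8, 15, 62, 79, 108, 132]
  EstII (AATGGTTC, off=5): starts [45, 82] → cuts [50, 87]

Pooled cuts: [8, 15, 27, 35, 50, 62, 70, 79, 87, 92, 108, 118, 128, 132]

Fragments:
  8→15: 7 bp
  15→27: 12 bp
  27→35: 8 bp
  35→50: 15 bp
  50→62: 12 bp
  62→70: 8 bp
  70→79: 9 bp
  79→87: 8 bp
  87→92: 5 bp
  92→108: 16 bp
  108→118: 10 bp
  118→128: 10 bp
  128→132: 4 bp
  132→8 (wrap): 138-132+8 = 14 bp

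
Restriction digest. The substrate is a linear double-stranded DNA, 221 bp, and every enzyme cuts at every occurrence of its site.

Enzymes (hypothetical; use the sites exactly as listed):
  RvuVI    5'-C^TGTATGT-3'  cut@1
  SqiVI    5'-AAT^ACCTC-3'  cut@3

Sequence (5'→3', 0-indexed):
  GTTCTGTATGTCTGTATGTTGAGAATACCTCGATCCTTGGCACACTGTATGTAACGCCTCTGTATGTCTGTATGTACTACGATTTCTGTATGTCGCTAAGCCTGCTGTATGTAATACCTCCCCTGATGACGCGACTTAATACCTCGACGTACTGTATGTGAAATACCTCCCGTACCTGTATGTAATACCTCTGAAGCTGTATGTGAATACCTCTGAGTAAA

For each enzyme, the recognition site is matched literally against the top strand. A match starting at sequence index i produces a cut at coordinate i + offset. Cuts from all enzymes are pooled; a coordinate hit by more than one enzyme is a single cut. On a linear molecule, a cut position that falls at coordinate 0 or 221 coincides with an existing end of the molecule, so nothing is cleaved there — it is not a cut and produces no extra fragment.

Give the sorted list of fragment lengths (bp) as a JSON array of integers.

Per-enzyme occurrences:
  RvuVI (CTGTATGT, off=1): starts [3, 11, 44, 59, 67, 85, 104, 151, 175, 196] → cuts [4, 12, 45, 60, 68, 86, 105, 152, 176, 197]
  SqiVI (AATACCTC, off=3): starts [23, 112, 137, 161, 183, 205] → cuts [26, 115, 140, 164, 186, 208]

Pooled cuts: [4, 12, 26, 45, 60, 68, 86, 105, 115, 140, 152, 164, 176, 186, 197, 208]

Fragment lengths:
  [0,4): 4 bp
  [4,12): 8 bp
  [12,26): 14 bp
  [26,45): 19 bp
  [45,60): 15 bp
  [60,68): 8 bp
  [68,86): 18 bp
  [86,105): 19 bp
  [105,115): 10 bp
  [115,140): 25 bp
  [140,152): 12 bp
  [152,164): 12 bp
  [164,176): 12 bp
  [176,186): 10 bp
  [186,197): 11 bp
  [197,208): 11 bp
  [208,221): 13 bp

[4,8,8,10,10,11,11,12,12,12,13,14,15,18,19,19,25]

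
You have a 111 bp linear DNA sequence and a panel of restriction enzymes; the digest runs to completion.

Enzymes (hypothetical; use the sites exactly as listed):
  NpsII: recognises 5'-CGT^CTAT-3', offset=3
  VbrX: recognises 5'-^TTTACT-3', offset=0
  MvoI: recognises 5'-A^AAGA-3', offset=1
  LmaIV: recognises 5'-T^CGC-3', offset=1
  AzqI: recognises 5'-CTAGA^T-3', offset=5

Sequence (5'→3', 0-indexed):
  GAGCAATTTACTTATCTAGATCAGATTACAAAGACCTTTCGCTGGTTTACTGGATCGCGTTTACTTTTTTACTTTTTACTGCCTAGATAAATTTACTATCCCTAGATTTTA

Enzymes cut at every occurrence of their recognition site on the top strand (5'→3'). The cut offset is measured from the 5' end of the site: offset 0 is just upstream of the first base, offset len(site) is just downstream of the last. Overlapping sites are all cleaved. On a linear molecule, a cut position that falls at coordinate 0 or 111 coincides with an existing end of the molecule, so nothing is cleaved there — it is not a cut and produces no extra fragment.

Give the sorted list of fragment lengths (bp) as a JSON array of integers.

Site scan:
  NpsII (CGTCTAT, off=3): no sites
  VbrX TTTACT/0: at [6, 45, 59, 67, 74, 91] ⇒ [6, 45, 59, 67, 74, 91]
  MvoI AAAGA/1: at [29] ⇒ [30]
  LmaIV TCGC/1: at [38, 54] ⇒ [39, 55]
  AzqI CTAGAT/5: at [15, 82, 101] ⇒ [20, 87, 106]

Pooled cuts: [6, 20, 30, 39, 45, 55, 59, 67, 74, 87, 91, 106]

Fragment lengths:
  [0,6): 6 bp
  [6,20): 14 bp
  [20,30): 10 bp
  [30,39): 9 bp
  [39,45): 6 bp
  [45,55): 10 bp
  [55,59): 4 bp
  [59,67): 8 bp
  [67,74): 7 bp
  [74,87): 13 bp
  [87,91): 4 bp
  [91,106): 15 bp
  [106,111): 5 bp

[4,4,5,6,6,7,8,9,10,10,13,14,15]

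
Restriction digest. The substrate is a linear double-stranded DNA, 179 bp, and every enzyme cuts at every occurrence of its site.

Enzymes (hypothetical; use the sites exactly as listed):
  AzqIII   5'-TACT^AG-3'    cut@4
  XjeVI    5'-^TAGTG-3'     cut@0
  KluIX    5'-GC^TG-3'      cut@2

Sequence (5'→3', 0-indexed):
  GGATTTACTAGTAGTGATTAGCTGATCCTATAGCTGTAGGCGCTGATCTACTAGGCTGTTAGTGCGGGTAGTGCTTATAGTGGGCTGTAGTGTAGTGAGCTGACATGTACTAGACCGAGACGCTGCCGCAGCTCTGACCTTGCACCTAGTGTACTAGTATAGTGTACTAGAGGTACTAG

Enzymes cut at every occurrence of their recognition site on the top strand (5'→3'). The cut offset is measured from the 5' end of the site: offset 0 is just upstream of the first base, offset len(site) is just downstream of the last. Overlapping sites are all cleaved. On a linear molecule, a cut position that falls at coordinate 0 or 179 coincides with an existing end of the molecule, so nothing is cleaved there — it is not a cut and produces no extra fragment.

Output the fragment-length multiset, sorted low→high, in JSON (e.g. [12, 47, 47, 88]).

Site scan:
  AzqIII TACTAG/4: at [5, 48, 107, 151, 164, 173] ⇒ [9, 52, 111, 155, 168, 177]
  XjeVI TAGTG/0: at [11, 59, 68, 77, 87, 92, 146, 159] ⇒ [11, 59, 68, 77, 87, 92, 146, 159]
  KluIX GCTG/2: at [20, 32, 41, 54, 83, 98, 121] ⇒ [22, 34, 43, 56, 85, 100, 123]

Pooled cuts: [9, 11, 22, 34, 43, 52, 56, 59, 68, 77, 85, 87, 92, 100, 111, 123, 146, 155, 159, 168, 177]

Fragment lengths:
  [0,9): 9 bp
  [9,11): 2 bp
  [11,22): 11 bp
  [22,34): 12 bp
  [34,43): 9 bp
  [43,52): 9 bp
  [52,56): 4 bp
  [56,59): 3 bp
  [59,68): 9 bp
  [68,77): 9 bp
  [77,85): 8 bp
  [85,87): 2 bp
  [87,92): 5 bp
  [92,100): 8 bp
  [100,111): 11 bp
  [111,123): 12 bp
  [123,146): 23 bp
  [146,155): 9 bp
  [155,159): 4 bp
  [159,168): 9 bp
  [168,177): 9 bp
  [177,179): 2 bp

[2,2,2,3,4,4,5,8,8,9,9,9,9,9,9,9,9,11,11,12,12,23]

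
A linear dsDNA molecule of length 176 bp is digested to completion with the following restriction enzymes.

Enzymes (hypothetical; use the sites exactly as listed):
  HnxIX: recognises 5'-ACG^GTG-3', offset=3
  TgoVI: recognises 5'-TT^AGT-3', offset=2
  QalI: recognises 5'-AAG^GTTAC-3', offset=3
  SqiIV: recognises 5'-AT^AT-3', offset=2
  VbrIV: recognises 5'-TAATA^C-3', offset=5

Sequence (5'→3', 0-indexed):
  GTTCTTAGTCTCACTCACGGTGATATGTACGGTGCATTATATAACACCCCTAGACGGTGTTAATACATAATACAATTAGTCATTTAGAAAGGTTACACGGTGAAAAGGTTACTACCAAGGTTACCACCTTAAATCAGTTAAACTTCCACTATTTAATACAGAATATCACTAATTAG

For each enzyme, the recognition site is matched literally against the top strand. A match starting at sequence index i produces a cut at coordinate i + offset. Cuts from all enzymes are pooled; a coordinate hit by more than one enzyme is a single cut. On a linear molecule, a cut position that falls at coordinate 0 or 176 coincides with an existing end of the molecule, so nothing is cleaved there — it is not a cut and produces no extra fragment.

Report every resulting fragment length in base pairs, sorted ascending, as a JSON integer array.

Site scan:
  HnxIX ACGGTG/3: at [16, 28, 53, 96] ⇒ [19, 31, 56, 99]
  TgoVI TTAGT/2: at [4, 75] ⇒ [6, 77]
  QalI AAGGTTAC/3: at [88, 104, 116] ⇒ [91, 107, 119]
  SqiIV ATAT/2: at [22, 38, 162] ⇒ [24, 40, 164]
  VbrIV TAATAC/5: at [60, 67, 153] ⇒ [65, 72, 158]

Pooled cuts: [6, 19, 24, 31, 40, 56, 65, 72, 77, 91, 99, 107, 119, 158, 164]

Fragments:
  [0,6): 6 bp
  [6,19): 13 bp
  [19,24): 5 bp
  [24,31): 7 bp
  [31,40): 9 bp
  [40,56): 16 bp
  [56,65): 9 bp
  [65,72): 7 bp
  [72,77): 5 bp
  [77,91): 14 bp
  [91,99): 8 bp
  [99,107): 8 bp
  [107,119): 12 bp
  [119,158): 39 bp
  [158,164): 6 bp
  [164,176): 12 bp

[5,5,6,6,7,7,8,8,9,9,12,12,13,14,16,39]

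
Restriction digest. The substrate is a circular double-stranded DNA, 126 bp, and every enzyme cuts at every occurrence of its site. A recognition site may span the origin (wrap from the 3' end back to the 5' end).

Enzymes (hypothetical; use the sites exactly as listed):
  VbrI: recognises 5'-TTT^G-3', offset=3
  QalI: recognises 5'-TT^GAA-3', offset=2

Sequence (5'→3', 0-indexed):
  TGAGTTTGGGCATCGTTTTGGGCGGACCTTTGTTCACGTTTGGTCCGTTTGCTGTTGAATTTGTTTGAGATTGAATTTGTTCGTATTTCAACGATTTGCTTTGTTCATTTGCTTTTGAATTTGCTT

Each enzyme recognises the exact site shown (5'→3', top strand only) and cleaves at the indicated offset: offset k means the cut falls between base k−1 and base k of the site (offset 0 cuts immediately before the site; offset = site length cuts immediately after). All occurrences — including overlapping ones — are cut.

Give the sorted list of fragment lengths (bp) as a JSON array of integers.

Scan for sites:
  VbrI TTTG/3: at [4, 16, 28, 38, 47, 59, 63, 75, 94, 99, 107, 113, 119, 124] ⇒ [1, 7, 19, 31, 41, 50, 62, 66, 78, 97, 102, 110, 116, 122]
  QalI TTGAA/2: at [54, 70, 114] ⇒ [56, 72, 116]

Pooled cuts: [1, 7, 19, 31, 41, 50, 56, 62, 66, 72, 78, 97, 102, 110, 116, 122]

Fragment lengths:
  1→7: 6 bp
  7→19: 12 bp
  19→31: 12 bp
  31→41: 10 bp
  41→50: 9 bp
  50→56: 6 bp
  56→62: 6 bp
  62→66: 4 bp
  66→72: 6 bp
  72→78: 6 bp
  78→97: 19 bp
  97→102: 5 bp
  102→110: 8 bp
  110→116: 6 bp
  116→122: 6 bp
  122→1 (wrap): 126-122+1 = 5 bp

[4,5,5,6,6,6,6,6,6,6,8,9,10,12,12,19]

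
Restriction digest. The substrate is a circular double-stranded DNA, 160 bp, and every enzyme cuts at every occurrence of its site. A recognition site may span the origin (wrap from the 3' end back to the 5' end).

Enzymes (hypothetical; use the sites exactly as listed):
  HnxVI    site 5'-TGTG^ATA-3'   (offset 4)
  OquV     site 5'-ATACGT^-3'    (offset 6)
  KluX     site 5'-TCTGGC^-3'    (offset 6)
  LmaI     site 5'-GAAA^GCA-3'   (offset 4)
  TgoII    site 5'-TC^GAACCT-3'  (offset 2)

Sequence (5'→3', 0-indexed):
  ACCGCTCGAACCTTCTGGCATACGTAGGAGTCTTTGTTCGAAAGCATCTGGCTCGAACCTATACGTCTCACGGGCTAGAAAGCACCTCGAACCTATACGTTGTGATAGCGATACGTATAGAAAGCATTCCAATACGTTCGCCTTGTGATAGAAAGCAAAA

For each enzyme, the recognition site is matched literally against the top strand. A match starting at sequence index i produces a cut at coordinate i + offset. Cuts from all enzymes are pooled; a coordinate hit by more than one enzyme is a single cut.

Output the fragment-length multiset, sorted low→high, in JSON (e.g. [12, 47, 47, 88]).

Per-enzyme occurrences:
  HnxVI (TGTGATA, off=4): starts [100, 143] → cuts [104, 147]
  OquV (ATACGT, off=6): starts [19, 60, 94, 110, 131] → cuts [25, 66, 100, 116, 137]
  KluX (TCTGGC, off=6): starts [13, 46] → cuts [19, 52]
  LmaI (GAAAGCA, off=4): starts [39, 77, 119, 150] → cuts [43, 81, 123, 154]
  TgoII (TCGAACCT, off=2): starts [5, 52, 86] → cuts [7, 54, 88]

All cut coordinates (distinct, sorted): [7, 19, 25, 43, 52, 54, 66, 81, 88, 100, 104, 116, 123, 137, 147, 154]

Fragments:
  7→19: 12 bp
  19→25: 6 bp
  25→43: 18 bp
  43→52: 9 bp
  52→54: 2 bp
  54→66: 12 bp
  66→81: 15 bp
  81→88: 7 bp
  88→100: 12 bp
  100→104: 4 bp
  104→116: 12 bp
  116→123: 7 bp
  123→137: 14 bp
  137→147: 10 bp
  147→154: 7 bp
  154→7 (wrap): 160-154+7 = 13 bp

[2,4,6,7,7,7,9,10,12,12,12,12,13,14,15,18]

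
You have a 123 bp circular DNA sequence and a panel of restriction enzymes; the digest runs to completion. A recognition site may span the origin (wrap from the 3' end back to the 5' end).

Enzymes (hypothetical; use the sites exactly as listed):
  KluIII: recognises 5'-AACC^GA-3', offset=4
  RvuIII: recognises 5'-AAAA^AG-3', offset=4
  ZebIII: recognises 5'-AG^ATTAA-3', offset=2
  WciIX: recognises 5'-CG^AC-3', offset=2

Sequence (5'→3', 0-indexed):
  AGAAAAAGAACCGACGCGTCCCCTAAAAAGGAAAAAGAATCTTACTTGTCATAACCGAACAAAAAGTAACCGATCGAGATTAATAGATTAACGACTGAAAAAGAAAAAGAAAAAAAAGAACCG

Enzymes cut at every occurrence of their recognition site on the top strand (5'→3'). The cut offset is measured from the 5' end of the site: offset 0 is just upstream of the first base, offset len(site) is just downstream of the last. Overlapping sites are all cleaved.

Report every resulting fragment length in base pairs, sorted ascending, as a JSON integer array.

Per-enzyme occurrences:
  KluIII AACCGA/4: at [8, 52, 67, 118] ⇒ [12, 56, 71, 122]
  RvuIII AAAAAG/4: at [2, 24, 31, 60, 97, 103, 112] ⇒ [6, 28, 35, 64, 101, 107, 116]
  ZebIII AGATTAA/2: at [76, 84] ⇒ [78, 86]
  WciIX CGAC/2: at [11, 91] ⇒ [13, 93]

Pooled cuts: [6, 12, 13, 28, 35, 56, 64, 71, 78, 86, 93, 101, 107, 116, 122]

Fragments:
  6→12: 6 bp
  12→13: 1 bp
  13→28: 15 bp
  28→35: 7 bp
  35→56: 21 bp
  56→64: 8 bp
  64→71: 7 bp
  71→78: 7 bp
  78→86: 8 bp
  86→93: 7 bp
  93→101: 8 bp
  101→107: 6 bp
  107→116: 9 bp
  116→122: 6 bp
  122→6 (wrap): 123-122+6 = 7 bp

[1,6,6,6,7,7,7,7,7,8,8,8,9,15,21]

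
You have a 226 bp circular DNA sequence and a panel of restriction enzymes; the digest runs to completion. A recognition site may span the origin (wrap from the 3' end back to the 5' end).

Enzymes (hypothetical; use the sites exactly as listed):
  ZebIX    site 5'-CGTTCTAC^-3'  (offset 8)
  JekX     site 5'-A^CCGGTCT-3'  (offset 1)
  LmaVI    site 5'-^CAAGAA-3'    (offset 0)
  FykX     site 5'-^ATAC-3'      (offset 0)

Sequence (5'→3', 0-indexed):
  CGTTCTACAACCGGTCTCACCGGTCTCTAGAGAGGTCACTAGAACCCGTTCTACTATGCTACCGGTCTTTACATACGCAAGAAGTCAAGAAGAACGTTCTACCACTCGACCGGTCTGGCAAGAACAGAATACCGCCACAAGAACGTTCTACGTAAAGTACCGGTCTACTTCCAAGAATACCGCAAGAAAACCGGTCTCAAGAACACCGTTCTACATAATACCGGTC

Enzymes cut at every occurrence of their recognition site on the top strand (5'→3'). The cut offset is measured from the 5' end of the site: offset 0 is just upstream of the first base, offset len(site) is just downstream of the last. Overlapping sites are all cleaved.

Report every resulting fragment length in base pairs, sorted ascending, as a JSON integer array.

[2,3,5,5,6,7,7,7,8,8,8,9,9,9,10,11,12,14,17,17,17,35]

Per-enzyme occurrences:
  ZebIX CGTTCTAC/8: at [0, 46, 94, 143, 206] ⇒ [8, 54, 102, 151, 214]
  JekX ACCGGTCT/1: at [9, 18, 60, 108, 158, 189] ⇒ [10, 19, 61, 109, 159, 190]
  LmaVI CAAGAA/0: at [77, 85, 118, 137, 171, 182, 197] ⇒ [77, 85, 118, 137, 171, 182, 197]
  FykX ATAC/0: at [72, 128, 176, 217] ⇒ [72, 128, 176, 217]

All cut coordinates (distinct, sorted): [8, 10, 19, 54, 61, 72, 77, 85, 102, 109, 118, 128, 137, 151, 159, 171, 176, 182, 190, 197, 214, 217]

Fragment lengths:
  8→10: 2 bp
  10→19: 9 bp
  19→54: 35 bp
  54→61: 7 bp
  61→72: 11 bp
  72→77: 5 bp
  77→85: 8 bp
  85→102: 17 bp
  102→109: 7 bp
  109→118: 9 bp
  118→128: 10 bp
  128→137: 9 bp
  137→151: 14 bp
  151→159: 8 bp
  159→171: 12 bp
  171→176: 5 bp
  176→182: 6 bp
  182→190: 8 bp
  190→197: 7 bp
  197→214: 17 bp
  214→217: 3 bp
  217→8 (wrap): 226-217+8 = 17 bp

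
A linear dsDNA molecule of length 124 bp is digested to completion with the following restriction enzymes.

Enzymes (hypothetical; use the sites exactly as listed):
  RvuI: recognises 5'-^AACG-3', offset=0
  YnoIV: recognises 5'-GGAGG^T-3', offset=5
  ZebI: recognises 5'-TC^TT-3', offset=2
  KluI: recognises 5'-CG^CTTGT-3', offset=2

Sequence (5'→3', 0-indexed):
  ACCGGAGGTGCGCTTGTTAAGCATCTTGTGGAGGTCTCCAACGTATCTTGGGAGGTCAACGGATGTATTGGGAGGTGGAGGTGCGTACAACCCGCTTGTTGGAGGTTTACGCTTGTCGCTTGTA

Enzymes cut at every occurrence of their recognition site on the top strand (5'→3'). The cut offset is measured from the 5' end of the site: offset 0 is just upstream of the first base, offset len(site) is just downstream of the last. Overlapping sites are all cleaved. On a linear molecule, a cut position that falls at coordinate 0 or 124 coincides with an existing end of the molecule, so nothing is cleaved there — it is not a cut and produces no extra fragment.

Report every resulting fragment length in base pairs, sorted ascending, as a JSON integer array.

[2,4,5,6,6,6,7,8,8,8,9,11,13,13,18]

Scan for sites:
  RvuI AACG/0: at [39, 57] ⇒ [39, 57]
  YnoIV GGAGGT/5: at [3, 29, 50, 70, 76, 100] ⇒ [8, 34, 55, 75, 81, 105]
  ZebI TCTT/2: at [23, 45] ⇒ [25, 47]
  KluI CGCTTGT/2: at [10, 92, 109, 116] ⇒ [12, 94, 111, 118]

All cut coordinates (distinct, sorted): [8, 12, 25, 34, 39, 47, 55, 57, 75, 81, 94, 105, 111, 118]

Fragment lengths:
  [0,8): 8 bp
  [8,12): 4 bp
  [12,25): 13 bp
  [25,34): 9 bp
  [34,39): 5 bp
  [39,47): 8 bp
  [47,55): 8 bp
  [55,57): 2 bp
  [57,75): 18 bp
  [75,81): 6 bp
  [81,94): 13 bp
  [94,105): 11 bp
  [105,111): 6 bp
  [111,118): 7 bp
  [118,124): 6 bp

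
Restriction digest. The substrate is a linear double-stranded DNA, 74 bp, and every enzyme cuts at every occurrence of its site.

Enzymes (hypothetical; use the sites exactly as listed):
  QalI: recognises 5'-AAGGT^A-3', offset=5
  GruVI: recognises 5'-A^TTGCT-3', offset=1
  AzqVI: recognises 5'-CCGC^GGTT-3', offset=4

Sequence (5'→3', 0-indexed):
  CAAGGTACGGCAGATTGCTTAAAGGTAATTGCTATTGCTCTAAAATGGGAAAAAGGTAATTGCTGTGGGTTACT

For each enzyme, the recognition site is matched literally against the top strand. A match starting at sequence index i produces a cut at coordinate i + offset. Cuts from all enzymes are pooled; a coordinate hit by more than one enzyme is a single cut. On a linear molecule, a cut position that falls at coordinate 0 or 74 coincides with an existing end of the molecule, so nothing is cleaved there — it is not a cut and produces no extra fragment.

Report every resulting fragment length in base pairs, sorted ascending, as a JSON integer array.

Per-enzyme occurrences:
  QalI (AAGGTA, off=5): starts [1, 21, 52] → cuts [6, 26, 57]
  GruVI (ATTGCT, off=1): starts [13, 27, 33, 58] → cuts [14, 28, 34, 59]
  AzqVI (CCGCGGTT, off=4): no sites

Pooled cuts: [6, 14, 26, 28, 34, 57, 59]

Fragment lengths:
  [0,6): 6 bp
  [6,14): 8 bp
  [14,26): 12 bp
  [26,28): 2 bp
  [28,34): 6 bp
  [34,57): 23 bp
  [57,59): 2 bp
  [59,74): 15 bp

[2,2,6,6,8,12,15,23]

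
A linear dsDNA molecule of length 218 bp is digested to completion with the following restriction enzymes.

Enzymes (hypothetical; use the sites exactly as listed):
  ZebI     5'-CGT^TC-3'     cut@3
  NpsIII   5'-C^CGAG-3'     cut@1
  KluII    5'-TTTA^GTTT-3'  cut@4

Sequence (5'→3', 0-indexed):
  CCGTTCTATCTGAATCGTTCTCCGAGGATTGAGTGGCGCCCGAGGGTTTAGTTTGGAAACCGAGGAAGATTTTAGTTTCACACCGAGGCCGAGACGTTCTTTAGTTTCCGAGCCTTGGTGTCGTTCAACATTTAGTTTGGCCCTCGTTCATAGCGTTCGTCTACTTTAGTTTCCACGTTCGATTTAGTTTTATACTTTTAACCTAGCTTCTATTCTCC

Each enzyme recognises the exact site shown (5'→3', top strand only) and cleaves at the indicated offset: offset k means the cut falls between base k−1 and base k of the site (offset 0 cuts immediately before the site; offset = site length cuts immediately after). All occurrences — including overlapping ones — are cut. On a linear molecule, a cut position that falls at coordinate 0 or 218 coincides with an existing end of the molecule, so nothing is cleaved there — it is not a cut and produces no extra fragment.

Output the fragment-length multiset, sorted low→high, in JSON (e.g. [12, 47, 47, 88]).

Scan for sites:
  ZebI (CGTTC, off=3): starts [1, 15, 94, 121, 144, 153, 175] → cuts [4, 18, 97, 124, 147, 156, 178]
  NpsIII (CCGAG, off=1): starts [21, 39, 59, 82, 88, 107] → cuts [22, 40, 60, 83, 89, 108]
  KluII (TTTAGTTT, off=4): starts [46, 70, 99, 130, 164, 182] → cuts [50, 74, 103, 134, 168, 186]

Pooled cuts: [4, 18, 22, 40, 50, 60, 74, 83, 89, 97, 103, 108, 124, 134, 147, 156, 168, 178, 186]

Fragments:
  [0,4): 4 bp
  [4,18): 14 bp
  [18,22): 4 bp
  [22,40): 18 bp
  [40,50): 10 bp
  [50,60): 10 bp
  [60,74): 14 bp
  [74,83): 9 bp
  [83,89): 6 bp
  [89,97): 8 bp
  [97,103): 6 bp
  [103,108): 5 bp
  [108,124): 16 bp
  [124,134): 10 bp
  [134,147): 13 bp
  [147,156): 9 bp
  [156,168): 12 bp
  [168,178): 10 bp
  [178,186): 8 bp
  [186,218): 32 bp

[4,4,5,6,6,8,8,9,9,10,10,10,10,12,13,14,14,16,18,32]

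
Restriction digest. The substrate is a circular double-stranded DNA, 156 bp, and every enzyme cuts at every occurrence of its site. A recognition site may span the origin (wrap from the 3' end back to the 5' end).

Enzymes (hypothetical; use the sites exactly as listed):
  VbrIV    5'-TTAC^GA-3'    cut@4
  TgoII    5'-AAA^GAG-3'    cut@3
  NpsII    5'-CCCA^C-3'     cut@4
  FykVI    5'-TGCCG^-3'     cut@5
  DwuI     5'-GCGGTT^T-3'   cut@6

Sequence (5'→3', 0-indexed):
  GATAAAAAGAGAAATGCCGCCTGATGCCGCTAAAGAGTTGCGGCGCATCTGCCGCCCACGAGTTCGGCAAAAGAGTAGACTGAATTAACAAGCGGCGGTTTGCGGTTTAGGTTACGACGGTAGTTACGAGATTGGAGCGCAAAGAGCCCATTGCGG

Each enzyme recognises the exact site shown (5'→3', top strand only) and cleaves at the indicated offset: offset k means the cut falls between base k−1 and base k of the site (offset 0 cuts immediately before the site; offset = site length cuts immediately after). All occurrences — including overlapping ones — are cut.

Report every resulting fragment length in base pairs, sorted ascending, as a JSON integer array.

[4,5,7,8,10,11,12,14,16,20,21,28]

Per-enzyme occurrences:
  VbrIV TTACGA/4: at [111, 123] ⇒ [115, 127]
  TgoII AAAGAG/3: at [5, 31, 69, 140] ⇒ [8, 34, 72, 143]
  NpsII CCCAC/4: at [54] ⇒ [58]
  FykVI TGCCG/5: at [14, 24, 49] ⇒ [19, 29, 54]
  DwuI GCGGTTT/6: at [94, 101] ⇒ [100, 107]

Pooled cuts: [8, 19, 29, 34, 54, 58, 72, 100, 107, 115, 127, 143]

Fragment lengths:
  8→19: 11 bp
  19→29: 10 bp
  29→34: 5 bp
  34→54: 20 bp
  54→58: 4 bp
  58→72: 14 bp
  72→100: 28 bp
  100→107: 7 bp
  107→115: 8 bp
  115→127: 12 bp
  127→143: 16 bp
  143→8 (wrap): 156-143+8 = 21 bp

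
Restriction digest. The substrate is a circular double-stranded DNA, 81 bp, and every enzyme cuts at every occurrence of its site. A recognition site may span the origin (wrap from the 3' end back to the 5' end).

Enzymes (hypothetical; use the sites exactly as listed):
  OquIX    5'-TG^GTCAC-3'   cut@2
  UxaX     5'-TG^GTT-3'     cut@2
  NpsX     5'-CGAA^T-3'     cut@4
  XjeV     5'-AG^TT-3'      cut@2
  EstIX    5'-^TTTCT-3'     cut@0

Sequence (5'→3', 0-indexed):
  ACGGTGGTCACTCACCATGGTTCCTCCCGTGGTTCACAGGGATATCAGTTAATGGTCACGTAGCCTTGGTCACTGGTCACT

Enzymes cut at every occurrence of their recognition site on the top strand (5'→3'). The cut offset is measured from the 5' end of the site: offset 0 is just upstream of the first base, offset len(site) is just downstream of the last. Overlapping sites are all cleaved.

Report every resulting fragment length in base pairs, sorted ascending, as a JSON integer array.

[6,7,12,12,13,14,17]

Scan for sites:
  OquIX (TGGTCAC, off=2): starts [4, 52, 66, 73] → cuts [6, 54, 68, 75]
  UxaX (TGGTT, off=2): starts [17, 29] → cuts [19, 31]
  NpsX (CGAAT, off=4): no sites
  XjeV (AGTT, off=2): starts [46] → cuts [48]
  EstIX (TTTCT, off=0): no sites

Pooled cuts: [6, 19, 31, 48, 54, 68, 75]

Fragments:
  6→19: 13 bp
  19→31: 12 bp
  31→48: 17 bp
  48→54: 6 bp
  54→68: 14 bp
  68→75: 7 bp
  75→6 (wrap): 81-75+6 = 12 bp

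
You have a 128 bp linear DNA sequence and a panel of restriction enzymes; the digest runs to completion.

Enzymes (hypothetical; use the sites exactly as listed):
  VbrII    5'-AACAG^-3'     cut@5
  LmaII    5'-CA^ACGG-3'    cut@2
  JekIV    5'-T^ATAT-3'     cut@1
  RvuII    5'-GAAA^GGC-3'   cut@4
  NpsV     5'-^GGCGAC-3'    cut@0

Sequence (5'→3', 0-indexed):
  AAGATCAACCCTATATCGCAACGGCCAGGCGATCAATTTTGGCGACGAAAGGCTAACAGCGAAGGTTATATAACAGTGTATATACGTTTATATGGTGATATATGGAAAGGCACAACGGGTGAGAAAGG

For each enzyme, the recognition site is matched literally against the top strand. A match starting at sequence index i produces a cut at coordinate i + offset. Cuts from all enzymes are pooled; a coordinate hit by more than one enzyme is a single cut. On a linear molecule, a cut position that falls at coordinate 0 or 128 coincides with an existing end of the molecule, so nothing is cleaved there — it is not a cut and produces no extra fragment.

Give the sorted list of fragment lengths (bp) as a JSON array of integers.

Site scan:
  VbrII AACAG/5: at [54, 71] ⇒ [59, 76]
  LmaII CAACGG/2: at [18, 112] ⇒ [20, 114]
  JekIV TATAT/1: at [11, 66, 78, 88, 98] ⇒ [12, 67, 79, 89, 99]
  RvuII GAAAGGC/4: at [46, 104] ⇒ [50, 108]
  NpsV GGCGAC/0: at [40] ⇒ [40]

Pooled cuts: [12, 20, 40, 50, 59, 67, 76, 79, 89, 99, 108, 114]

Fragment lengths:
  [0,12): 12 bp
  [12,20): 8 bp
  [20,40): 20 bp
  [40,50): 10 bp
  [50,59): 9 bp
  [59,67): 8 bp
  [67,76): 9 bp
  [76,79): 3 bp
  [79,89): 10 bp
  [89,99): 10 bp
  [99,108): 9 bp
  [108,114): 6 bp
  [114,128): 14 bp

[3,6,8,8,9,9,9,10,10,10,12,14,20]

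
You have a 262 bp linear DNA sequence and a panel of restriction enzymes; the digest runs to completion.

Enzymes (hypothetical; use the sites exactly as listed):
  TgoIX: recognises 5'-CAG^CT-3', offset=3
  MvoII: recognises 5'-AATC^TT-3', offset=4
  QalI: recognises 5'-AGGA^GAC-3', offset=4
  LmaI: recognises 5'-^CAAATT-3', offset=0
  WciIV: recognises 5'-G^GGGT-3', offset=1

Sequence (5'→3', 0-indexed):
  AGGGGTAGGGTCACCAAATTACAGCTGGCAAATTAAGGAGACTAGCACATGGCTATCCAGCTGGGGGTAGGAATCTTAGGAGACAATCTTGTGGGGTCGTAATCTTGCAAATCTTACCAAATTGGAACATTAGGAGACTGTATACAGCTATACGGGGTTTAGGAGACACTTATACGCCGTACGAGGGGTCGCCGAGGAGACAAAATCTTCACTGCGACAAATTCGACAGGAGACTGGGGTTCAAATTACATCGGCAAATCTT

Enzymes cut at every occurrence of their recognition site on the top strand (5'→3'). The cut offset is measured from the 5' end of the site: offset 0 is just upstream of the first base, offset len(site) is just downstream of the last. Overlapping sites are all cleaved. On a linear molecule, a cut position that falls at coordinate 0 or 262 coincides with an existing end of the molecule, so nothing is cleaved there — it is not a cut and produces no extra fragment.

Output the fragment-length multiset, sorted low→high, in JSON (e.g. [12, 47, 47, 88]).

Per-enzyme occurrences:
  TgoIX (CAGCT, off=3): starts [21, 57, 144] → cuts [24, 60, 147]
  MvoII (AATCTT, off=4): starts [71, 84, 100, 109, 203, 256] → cuts [75, 88, 104, 113, 207, 260]
  QalI (AGGAGAC, off=4): starts [35, 77, 131, 160, 194, 227] → cuts [39, 81, 135, 164, 198, 231]
  LmaI (CAAATT, off=0): starts [14, 28, 117, 217, 241] → cuts [14, 28, 117, 217, 241]
  WciIV (GGGGT, off=1): starts [1, 63, 92, 153, 184, 235] → cuts [2, 64, 93, 154, 185, 236]

Pooled cuts: [2, 14, 24, 28, 39, 60, 64, 75, 81, 88, 93, 104, 113, 117, 135, 147, 154, 164, 185, 198, 207, 217, 231, 236, 241, 260]

Fragment lengths:
  [0,2): 2 bp
  [2,14): 12 bp
  [14,24): 10 bp
  [24,28): 4 bp
  [28,39): 11 bp
  [39,60): 21 bp
  [60,64): 4 bp
  [64,75): 11 bp
  [75,81): 6 bp
  [81,88): 7 bp
  [88,93): 5 bp
  [93,104): 11 bp
  [104,113): 9 bp
  [113,117): 4 bp
  [117,135): 18 bp
  [135,147): 12 bp
  [147,154): 7 bp
  [154,164): 10 bp
  [164,185): 21 bp
  [185,198): 13 bp
  [198,207): 9 bp
  [207,217): 10 bp
  [217,231): 14 bp
  [231,236): 5 bp
  [236,241): 5 bp
  [241,260): 19 bp
  [260,262): 2 bp

[2,2,4,4,4,5,5,5,6,7,7,9,9,10,10,10,11,11,11,12,12,13,14,18,19,21,21]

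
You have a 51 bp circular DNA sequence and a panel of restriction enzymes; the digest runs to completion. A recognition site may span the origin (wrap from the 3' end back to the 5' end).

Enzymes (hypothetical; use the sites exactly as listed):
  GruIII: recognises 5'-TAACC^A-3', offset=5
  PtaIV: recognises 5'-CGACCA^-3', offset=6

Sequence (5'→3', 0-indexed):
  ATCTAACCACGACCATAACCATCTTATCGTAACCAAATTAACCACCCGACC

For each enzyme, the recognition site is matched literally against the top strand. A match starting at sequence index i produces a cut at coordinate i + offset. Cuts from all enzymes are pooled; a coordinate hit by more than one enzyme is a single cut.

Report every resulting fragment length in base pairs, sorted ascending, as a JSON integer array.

[5,7,7,9,9,14]

Site scan:
  GruIII TAACCA/5: at [3, 15, 29, 38] ⇒ [8, 20, 34, 43]
  PtaIV CGACCA/6: at [9, 46] ⇒ [1, 15]

Pooled cuts: [1, 8, 15, 20, 34, 43]

Fragment lengths:
  1→8: 7 bp
  8→15: 7 bp
  15→20: 5 bp
  20→34: 14 bp
  34→43: 9 bp
  43→1 (wrap): 51-43+1 = 9 bp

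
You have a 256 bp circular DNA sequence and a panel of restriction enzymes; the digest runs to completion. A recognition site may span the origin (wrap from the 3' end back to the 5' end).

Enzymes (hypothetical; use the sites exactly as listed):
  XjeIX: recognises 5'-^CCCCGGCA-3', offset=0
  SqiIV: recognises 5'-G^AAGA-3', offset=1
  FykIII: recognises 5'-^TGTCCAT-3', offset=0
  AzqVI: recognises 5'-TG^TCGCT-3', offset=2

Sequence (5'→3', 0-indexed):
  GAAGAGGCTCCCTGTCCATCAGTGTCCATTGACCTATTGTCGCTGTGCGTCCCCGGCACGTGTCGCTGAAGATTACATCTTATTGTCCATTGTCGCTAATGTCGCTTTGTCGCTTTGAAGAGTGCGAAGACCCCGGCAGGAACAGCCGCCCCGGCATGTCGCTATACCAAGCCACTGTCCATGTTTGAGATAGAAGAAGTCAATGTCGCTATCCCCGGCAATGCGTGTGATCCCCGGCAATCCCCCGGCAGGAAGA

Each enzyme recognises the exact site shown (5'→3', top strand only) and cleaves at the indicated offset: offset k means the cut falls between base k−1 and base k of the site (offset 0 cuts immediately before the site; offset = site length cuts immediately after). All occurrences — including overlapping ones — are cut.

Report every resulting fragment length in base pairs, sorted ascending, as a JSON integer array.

[4,5,6,7,8,8,9,9,9,10,10,10,11,11,11,12,12,15,17,17,18,18,19]

Site scan:
  XjeIX CCCCGGCA/0: at [50, 130, 148, 212, 231, 242] ⇒ [50, 130, 148, 212, 231, 242]
  SqiIV GAAGA/1: at [0, 67, 116, 125, 192, 251] ⇒ [1, 68, 117, 126, 193, 252]
  FykIII TGTCCAT/0: at [12, 22, 83, 175] ⇒ [12, 22, 83, 175]
  AzqVI TGTCGCT/2: at [37, 60, 90, 99, 107, 156, 203] ⇒ [39, 62, 92, 101, 109, 158, 205]

All cut coordinates (distinct, sorted): [1, 12, 22, 39, 50, 62, 68, 83, 92, 101, 109, 117, 126, 130, 148, 158, 175, 193, 205, 212, 231, 242, 252]

Fragment lengths:
  1→12: 11 bp
  12→22: 10 bp
  22→39: 17 bp
  39→50: 11 bp
  50→62: 12 bp
  62→68: 6 bp
  68→83: 15 bp
  83→92: 9 bp
  92→101: 9 bp
  101→109: 8 bp
  109→117: 8 bp
  117→126: 9 bp
  126→130: 4 bp
  130→148: 18 bp
  148→158: 10 bp
  158→175: 17 bp
  175→193: 18 bp
  193→205: 12 bp
  205→212: 7 bp
  212→231: 19 bp
  231→242: 11 bp
  242→252: 10 bp
  252→1 (wrap): 256-252+1 = 5 bp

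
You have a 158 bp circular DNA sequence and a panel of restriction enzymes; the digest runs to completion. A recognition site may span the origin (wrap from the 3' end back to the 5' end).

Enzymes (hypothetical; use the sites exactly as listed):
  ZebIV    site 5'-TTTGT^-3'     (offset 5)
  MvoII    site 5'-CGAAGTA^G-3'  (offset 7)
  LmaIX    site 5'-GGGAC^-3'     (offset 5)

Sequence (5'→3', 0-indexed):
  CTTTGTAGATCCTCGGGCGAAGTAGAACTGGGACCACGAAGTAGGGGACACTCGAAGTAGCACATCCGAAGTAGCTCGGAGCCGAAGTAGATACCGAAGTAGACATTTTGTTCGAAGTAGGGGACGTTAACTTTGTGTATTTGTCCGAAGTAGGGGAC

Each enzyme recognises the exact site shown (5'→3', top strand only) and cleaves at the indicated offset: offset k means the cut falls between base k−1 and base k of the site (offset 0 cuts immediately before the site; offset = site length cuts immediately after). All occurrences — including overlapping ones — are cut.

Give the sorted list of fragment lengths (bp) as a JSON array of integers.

[6,6,6,6,8,8,8,9,10,10,10,11,12,14,16,18]

Scan for sites:
  ZebIV TTTGT/5: at [1, 106, 131, 139] ⇒ [6, 111, 136, 144]
  MvoII CGAAGTAG/7: at [17, 36, 52, 66, 82, 94, 112, 145] ⇒ [24, 43, 59, 73, 89, 101, 119, 152]
  LmaIX GGGAC/5: at [29, 44, 120, 153] ⇒ [0, 34, 49, 125]

All cut coordinates (distinct, sorted): [0, 6, 24, 34, 43, 49, 59, 73, 89, 101, 111, 119, 125, 136, 144, 152]

Fragment lengths:
  0→6: 6 bp
  6→24: 18 bp
  24→34: 10 bp
  34→43: 9 bp
  43→49: 6 bp
  49→59: 10 bp
  59→73: 14 bp
  73→89: 16 bp
  89→101: 12 bp
  101→111: 10 bp
  111→119: 8 bp
  119→125: 6 bp
  125→136: 11 bp
  136→144: 8 bp
  144→152: 8 bp
  152→0 (wrap): 158-152+0 = 6 bp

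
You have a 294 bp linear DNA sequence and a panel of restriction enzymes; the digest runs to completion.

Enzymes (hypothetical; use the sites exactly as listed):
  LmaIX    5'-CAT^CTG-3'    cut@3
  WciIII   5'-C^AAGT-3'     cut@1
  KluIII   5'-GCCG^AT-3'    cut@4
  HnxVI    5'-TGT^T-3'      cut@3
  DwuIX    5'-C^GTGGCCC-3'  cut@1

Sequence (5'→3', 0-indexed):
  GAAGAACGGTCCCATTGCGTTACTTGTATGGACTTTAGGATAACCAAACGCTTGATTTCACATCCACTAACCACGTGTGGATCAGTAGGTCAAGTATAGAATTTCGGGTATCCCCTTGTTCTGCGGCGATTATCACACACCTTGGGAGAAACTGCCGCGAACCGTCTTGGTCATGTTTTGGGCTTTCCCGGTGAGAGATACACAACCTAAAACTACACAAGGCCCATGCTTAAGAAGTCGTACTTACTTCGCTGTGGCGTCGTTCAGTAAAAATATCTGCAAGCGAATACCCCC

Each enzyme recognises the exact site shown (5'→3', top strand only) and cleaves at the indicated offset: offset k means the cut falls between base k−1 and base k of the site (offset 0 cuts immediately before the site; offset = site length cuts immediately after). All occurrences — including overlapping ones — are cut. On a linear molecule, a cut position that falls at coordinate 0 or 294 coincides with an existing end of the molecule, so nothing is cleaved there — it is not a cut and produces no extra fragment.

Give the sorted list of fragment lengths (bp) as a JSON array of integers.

Site scan:
  LmaIX (CATCTG, off=3): no sites
  WciIII CAAGT/1: at [90] ⇒ [91]
  KluIII (GCCGAT, off=4): no sites
  HnxVI TGTT/3: at [116, 173] ⇒ [119, 176]
  DwuIX (CGTGGCCC, off=1): no sites

Pooled cuts: [91, 119, 176]

Fragments:
  [0,91): 91 bp
  [91,119): 28 bp
  [119,176): 57 bp
  [176,294): 118 bp

[28,57,91,118]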